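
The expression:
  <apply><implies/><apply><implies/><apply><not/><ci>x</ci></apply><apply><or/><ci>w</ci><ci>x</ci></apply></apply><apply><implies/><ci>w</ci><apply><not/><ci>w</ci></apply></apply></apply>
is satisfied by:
  {w: False}


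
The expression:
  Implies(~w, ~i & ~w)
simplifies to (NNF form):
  w | ~i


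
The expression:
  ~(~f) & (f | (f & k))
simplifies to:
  f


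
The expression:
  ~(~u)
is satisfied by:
  {u: True}


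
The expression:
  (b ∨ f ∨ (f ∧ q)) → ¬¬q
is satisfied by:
  {q: True, b: False, f: False}
  {f: True, q: True, b: False}
  {q: True, b: True, f: False}
  {f: True, q: True, b: True}
  {f: False, b: False, q: False}


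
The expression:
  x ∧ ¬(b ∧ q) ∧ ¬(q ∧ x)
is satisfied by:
  {x: True, q: False}


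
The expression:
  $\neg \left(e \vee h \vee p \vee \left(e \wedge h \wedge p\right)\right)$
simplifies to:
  $\neg e \wedge \neg h \wedge \neg p$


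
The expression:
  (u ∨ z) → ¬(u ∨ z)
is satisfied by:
  {u: False, z: False}


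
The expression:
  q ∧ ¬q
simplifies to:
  False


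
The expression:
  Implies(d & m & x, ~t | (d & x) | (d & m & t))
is always true.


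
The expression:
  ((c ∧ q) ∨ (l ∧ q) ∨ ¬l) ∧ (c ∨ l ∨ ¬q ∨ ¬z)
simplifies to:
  (c ∧ ¬l) ∨ (l ∧ q) ∨ (¬l ∧ ¬q) ∨ (¬l ∧ ¬z)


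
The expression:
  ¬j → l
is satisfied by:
  {l: True, j: True}
  {l: True, j: False}
  {j: True, l: False}


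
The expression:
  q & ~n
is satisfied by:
  {q: True, n: False}


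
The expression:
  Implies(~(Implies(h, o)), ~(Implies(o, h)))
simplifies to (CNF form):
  o | ~h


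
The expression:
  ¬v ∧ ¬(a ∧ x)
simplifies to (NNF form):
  ¬v ∧ (¬a ∨ ¬x)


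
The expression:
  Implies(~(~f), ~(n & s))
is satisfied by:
  {s: False, n: False, f: False}
  {f: True, s: False, n: False}
  {n: True, s: False, f: False}
  {f: True, n: True, s: False}
  {s: True, f: False, n: False}
  {f: True, s: True, n: False}
  {n: True, s: True, f: False}


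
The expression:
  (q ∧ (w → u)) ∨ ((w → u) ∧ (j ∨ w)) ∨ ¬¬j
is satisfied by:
  {q: True, u: True, j: True, w: False}
  {q: True, j: True, w: False, u: False}
  {u: True, j: True, w: False, q: False}
  {j: True, u: False, w: False, q: False}
  {q: True, j: True, w: True, u: True}
  {q: True, j: True, w: True, u: False}
  {j: True, w: True, u: True, q: False}
  {j: True, w: True, q: False, u: False}
  {u: True, q: True, w: False, j: False}
  {q: True, u: False, w: False, j: False}
  {q: True, u: True, w: True, j: False}
  {u: True, w: True, q: False, j: False}


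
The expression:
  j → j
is always true.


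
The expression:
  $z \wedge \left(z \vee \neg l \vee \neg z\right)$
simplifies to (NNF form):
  $z$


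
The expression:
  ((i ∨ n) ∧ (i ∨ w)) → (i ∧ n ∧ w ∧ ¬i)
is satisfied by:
  {i: False, w: False, n: False}
  {n: True, i: False, w: False}
  {w: True, i: False, n: False}


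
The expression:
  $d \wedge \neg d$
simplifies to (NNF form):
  $\text{False}$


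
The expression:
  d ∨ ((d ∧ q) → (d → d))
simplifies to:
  True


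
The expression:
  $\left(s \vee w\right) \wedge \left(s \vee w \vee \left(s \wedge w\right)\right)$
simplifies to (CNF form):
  $s \vee w$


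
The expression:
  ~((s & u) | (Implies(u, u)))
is never true.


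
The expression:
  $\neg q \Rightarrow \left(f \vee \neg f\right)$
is always true.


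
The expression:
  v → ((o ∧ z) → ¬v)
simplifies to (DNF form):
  ¬o ∨ ¬v ∨ ¬z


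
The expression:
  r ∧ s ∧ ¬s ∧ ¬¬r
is never true.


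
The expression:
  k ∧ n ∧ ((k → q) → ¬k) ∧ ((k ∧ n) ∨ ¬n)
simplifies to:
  k ∧ n ∧ ¬q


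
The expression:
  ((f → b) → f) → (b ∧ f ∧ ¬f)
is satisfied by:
  {f: False}


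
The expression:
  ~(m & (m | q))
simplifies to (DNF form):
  ~m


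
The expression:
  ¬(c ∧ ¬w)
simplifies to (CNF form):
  w ∨ ¬c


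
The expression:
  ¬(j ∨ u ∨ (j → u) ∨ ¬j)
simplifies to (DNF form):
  False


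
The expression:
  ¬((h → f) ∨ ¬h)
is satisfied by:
  {h: True, f: False}


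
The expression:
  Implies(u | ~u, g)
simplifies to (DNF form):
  g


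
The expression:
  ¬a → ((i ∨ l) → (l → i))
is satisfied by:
  {i: True, a: True, l: False}
  {i: True, l: False, a: False}
  {a: True, l: False, i: False}
  {a: False, l: False, i: False}
  {i: True, a: True, l: True}
  {i: True, l: True, a: False}
  {a: True, l: True, i: False}


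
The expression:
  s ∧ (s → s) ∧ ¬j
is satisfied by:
  {s: True, j: False}


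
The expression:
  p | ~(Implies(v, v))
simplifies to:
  p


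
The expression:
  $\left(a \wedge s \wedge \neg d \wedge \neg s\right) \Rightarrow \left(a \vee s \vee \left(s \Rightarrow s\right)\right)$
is always true.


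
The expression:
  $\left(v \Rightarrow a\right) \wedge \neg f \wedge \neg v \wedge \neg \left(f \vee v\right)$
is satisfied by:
  {v: False, f: False}


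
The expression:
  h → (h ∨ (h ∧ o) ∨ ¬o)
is always true.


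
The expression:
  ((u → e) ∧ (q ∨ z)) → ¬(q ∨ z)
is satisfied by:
  {u: True, e: False, z: False, q: False}
  {u: False, e: False, z: False, q: False}
  {q: True, u: True, e: False, z: False}
  {u: True, z: True, q: False, e: False}
  {q: True, u: True, z: True, e: False}
  {u: True, e: True, q: False, z: False}
  {e: True, q: False, z: False, u: False}


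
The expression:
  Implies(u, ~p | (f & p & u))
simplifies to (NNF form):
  f | ~p | ~u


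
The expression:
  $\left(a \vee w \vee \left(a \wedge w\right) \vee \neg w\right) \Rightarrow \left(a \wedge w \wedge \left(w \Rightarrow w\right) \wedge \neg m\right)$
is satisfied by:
  {a: True, w: True, m: False}


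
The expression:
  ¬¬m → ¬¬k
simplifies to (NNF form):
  k ∨ ¬m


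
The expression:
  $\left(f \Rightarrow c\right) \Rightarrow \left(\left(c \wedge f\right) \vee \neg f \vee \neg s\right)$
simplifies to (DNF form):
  $\text{True}$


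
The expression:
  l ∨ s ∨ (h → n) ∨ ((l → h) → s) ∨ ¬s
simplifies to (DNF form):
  True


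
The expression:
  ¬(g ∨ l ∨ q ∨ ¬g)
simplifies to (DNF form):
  False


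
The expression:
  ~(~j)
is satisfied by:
  {j: True}


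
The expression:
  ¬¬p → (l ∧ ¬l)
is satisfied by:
  {p: False}


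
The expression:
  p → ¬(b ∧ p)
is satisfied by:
  {p: False, b: False}
  {b: True, p: False}
  {p: True, b: False}


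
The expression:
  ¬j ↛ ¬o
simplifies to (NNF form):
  o ∧ ¬j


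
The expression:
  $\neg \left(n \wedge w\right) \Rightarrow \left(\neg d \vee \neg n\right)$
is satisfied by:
  {w: True, d: False, n: False}
  {w: False, d: False, n: False}
  {n: True, w: True, d: False}
  {n: True, w: False, d: False}
  {d: True, w: True, n: False}
  {d: True, w: False, n: False}
  {d: True, n: True, w: True}


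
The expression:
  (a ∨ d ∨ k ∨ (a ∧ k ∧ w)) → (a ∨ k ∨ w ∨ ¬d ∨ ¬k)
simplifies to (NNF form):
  True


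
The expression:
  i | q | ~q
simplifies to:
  True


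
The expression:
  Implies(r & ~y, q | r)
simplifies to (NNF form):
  True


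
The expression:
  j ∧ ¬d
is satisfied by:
  {j: True, d: False}


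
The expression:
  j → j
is always true.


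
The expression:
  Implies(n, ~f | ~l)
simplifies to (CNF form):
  ~f | ~l | ~n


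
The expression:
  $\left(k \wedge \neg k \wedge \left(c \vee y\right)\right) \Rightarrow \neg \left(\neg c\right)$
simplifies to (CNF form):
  $\text{True}$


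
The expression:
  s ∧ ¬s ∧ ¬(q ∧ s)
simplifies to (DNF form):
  False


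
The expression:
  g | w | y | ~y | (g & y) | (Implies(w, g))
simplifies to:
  True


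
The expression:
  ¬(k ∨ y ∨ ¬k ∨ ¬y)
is never true.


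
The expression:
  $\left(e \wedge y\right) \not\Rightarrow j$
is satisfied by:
  {e: True, y: True, j: False}


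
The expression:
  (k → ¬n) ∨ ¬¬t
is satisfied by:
  {t: True, k: False, n: False}
  {k: False, n: False, t: False}
  {n: True, t: True, k: False}
  {n: True, k: False, t: False}
  {t: True, k: True, n: False}
  {k: True, t: False, n: False}
  {n: True, k: True, t: True}


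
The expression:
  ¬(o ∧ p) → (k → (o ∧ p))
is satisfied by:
  {o: True, p: True, k: False}
  {o: True, p: False, k: False}
  {p: True, o: False, k: False}
  {o: False, p: False, k: False}
  {o: True, k: True, p: True}


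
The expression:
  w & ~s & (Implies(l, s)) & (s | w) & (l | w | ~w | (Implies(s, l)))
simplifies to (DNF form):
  w & ~l & ~s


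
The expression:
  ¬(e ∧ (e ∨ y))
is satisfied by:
  {e: False}


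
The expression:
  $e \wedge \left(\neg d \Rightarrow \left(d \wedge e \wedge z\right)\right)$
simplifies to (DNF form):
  $d \wedge e$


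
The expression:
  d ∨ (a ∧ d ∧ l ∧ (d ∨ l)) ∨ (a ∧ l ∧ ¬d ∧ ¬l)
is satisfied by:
  {d: True}


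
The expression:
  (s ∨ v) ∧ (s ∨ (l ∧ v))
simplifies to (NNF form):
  s ∨ (l ∧ v)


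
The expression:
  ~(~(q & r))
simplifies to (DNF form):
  q & r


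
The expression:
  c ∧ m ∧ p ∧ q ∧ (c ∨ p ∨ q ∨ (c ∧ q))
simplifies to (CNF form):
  c ∧ m ∧ p ∧ q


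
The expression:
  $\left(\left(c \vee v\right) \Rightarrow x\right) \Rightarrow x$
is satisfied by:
  {x: True, v: True, c: True}
  {x: True, v: True, c: False}
  {x: True, c: True, v: False}
  {x: True, c: False, v: False}
  {v: True, c: True, x: False}
  {v: True, c: False, x: False}
  {c: True, v: False, x: False}


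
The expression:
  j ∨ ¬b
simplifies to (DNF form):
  j ∨ ¬b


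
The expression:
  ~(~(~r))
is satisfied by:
  {r: False}


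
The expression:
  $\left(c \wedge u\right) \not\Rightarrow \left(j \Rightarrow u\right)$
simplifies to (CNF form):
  $\text{False}$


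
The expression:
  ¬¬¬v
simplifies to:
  ¬v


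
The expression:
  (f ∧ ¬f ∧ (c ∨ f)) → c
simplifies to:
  True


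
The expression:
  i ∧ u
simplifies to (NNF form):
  i ∧ u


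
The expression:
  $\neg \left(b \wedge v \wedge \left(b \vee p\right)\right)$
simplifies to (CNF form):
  $\neg b \vee \neg v$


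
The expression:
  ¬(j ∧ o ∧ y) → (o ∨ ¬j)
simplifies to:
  o ∨ ¬j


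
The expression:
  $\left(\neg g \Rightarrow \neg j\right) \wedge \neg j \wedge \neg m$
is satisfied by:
  {j: False, m: False}


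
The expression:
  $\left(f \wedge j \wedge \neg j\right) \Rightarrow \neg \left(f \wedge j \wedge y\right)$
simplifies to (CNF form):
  $\text{True}$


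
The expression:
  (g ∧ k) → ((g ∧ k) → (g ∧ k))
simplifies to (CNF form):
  True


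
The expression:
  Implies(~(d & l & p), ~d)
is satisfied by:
  {p: True, l: True, d: False}
  {p: True, l: False, d: False}
  {l: True, p: False, d: False}
  {p: False, l: False, d: False}
  {d: True, p: True, l: True}


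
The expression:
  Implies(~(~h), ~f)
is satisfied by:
  {h: False, f: False}
  {f: True, h: False}
  {h: True, f: False}


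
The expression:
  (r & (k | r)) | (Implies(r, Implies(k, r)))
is always true.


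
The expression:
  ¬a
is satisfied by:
  {a: False}


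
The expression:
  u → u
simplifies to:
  True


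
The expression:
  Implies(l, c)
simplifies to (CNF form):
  c | ~l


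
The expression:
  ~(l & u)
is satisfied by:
  {l: False, u: False}
  {u: True, l: False}
  {l: True, u: False}


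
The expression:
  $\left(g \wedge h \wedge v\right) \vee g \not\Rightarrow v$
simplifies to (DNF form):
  $\left(g \wedge h\right) \vee \left(g \wedge \neg v\right)$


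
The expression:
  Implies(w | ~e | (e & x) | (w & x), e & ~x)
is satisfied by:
  {e: True, x: False}


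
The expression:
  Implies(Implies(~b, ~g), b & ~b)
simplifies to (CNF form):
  g & ~b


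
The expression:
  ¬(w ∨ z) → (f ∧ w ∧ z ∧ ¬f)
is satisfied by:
  {z: True, w: True}
  {z: True, w: False}
  {w: True, z: False}


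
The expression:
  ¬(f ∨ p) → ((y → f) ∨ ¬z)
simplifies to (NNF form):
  f ∨ p ∨ ¬y ∨ ¬z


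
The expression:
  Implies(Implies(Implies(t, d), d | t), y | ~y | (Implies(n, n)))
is always true.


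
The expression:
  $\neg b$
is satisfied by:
  {b: False}


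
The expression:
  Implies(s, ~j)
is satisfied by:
  {s: False, j: False}
  {j: True, s: False}
  {s: True, j: False}


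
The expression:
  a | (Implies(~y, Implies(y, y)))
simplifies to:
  True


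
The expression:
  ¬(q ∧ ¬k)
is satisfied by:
  {k: True, q: False}
  {q: False, k: False}
  {q: True, k: True}


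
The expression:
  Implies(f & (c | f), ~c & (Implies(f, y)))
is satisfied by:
  {y: True, f: False, c: False}
  {y: False, f: False, c: False}
  {c: True, y: True, f: False}
  {c: True, y: False, f: False}
  {f: True, y: True, c: False}


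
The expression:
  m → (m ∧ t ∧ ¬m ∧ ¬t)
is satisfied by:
  {m: False}


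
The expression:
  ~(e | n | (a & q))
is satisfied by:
  {n: False, q: False, e: False, a: False}
  {a: True, n: False, q: False, e: False}
  {q: True, a: False, n: False, e: False}


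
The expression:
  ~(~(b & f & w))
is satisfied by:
  {w: True, b: True, f: True}


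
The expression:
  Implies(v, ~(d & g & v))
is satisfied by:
  {g: False, v: False, d: False}
  {d: True, g: False, v: False}
  {v: True, g: False, d: False}
  {d: True, v: True, g: False}
  {g: True, d: False, v: False}
  {d: True, g: True, v: False}
  {v: True, g: True, d: False}


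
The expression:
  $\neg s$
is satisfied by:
  {s: False}


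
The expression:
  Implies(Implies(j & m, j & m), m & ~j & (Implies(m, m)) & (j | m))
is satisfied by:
  {m: True, j: False}


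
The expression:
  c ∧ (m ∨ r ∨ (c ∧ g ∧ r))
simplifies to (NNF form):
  c ∧ (m ∨ r)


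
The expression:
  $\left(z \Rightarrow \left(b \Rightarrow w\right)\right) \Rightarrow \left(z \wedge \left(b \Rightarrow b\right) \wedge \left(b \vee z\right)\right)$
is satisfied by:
  {z: True}


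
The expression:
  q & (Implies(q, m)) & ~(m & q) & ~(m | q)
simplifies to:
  False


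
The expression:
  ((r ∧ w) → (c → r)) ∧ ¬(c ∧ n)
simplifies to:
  ¬c ∨ ¬n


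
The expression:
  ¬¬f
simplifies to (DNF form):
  f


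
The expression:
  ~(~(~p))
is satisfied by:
  {p: False}


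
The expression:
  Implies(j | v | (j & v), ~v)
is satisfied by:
  {v: False}


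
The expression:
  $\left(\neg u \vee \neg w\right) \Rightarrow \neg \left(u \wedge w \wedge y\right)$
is always true.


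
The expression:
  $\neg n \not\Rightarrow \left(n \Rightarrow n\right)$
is never true.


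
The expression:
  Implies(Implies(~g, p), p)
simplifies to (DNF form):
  p | ~g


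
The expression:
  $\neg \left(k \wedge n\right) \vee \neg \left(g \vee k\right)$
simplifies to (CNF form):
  $\neg k \vee \neg n$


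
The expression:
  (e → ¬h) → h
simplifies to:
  h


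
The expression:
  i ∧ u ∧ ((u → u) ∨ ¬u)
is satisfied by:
  {i: True, u: True}


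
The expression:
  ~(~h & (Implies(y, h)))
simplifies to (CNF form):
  h | y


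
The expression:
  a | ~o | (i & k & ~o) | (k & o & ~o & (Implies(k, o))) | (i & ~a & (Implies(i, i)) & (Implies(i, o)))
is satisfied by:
  {i: True, a: True, o: False}
  {i: True, o: False, a: False}
  {a: True, o: False, i: False}
  {a: False, o: False, i: False}
  {i: True, a: True, o: True}
  {i: True, o: True, a: False}
  {a: True, o: True, i: False}


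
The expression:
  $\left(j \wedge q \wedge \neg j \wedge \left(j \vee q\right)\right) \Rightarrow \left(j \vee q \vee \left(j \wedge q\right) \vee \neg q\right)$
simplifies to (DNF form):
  $\text{True}$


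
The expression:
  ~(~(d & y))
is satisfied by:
  {d: True, y: True}


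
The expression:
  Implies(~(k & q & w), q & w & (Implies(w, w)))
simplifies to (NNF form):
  q & w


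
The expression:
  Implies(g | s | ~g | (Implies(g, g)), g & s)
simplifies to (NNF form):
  g & s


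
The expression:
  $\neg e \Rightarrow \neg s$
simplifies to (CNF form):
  $e \vee \neg s$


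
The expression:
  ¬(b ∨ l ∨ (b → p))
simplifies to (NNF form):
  False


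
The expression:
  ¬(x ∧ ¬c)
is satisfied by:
  {c: True, x: False}
  {x: False, c: False}
  {x: True, c: True}


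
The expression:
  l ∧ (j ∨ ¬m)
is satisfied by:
  {j: True, l: True, m: False}
  {l: True, m: False, j: False}
  {m: True, j: True, l: True}


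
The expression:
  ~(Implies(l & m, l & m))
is never true.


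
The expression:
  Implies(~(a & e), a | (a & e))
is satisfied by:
  {a: True}


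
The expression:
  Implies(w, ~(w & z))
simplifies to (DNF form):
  ~w | ~z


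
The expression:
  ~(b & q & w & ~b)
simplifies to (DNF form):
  True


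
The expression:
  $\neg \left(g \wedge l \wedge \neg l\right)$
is always true.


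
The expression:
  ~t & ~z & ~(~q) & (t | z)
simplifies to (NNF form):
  False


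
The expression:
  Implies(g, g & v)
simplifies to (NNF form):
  v | ~g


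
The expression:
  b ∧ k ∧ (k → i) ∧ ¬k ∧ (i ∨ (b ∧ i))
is never true.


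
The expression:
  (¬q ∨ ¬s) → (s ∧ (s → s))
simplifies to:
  s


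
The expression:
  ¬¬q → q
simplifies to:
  True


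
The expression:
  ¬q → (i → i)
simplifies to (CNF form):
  True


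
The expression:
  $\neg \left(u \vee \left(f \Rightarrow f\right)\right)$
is never true.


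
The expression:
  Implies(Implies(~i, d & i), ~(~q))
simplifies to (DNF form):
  q | ~i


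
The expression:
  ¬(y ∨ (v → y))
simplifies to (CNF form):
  v ∧ ¬y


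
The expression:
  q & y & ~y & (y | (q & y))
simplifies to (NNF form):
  False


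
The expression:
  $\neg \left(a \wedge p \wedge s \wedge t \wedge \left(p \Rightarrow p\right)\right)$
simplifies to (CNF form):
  $\neg a \vee \neg p \vee \neg s \vee \neg t$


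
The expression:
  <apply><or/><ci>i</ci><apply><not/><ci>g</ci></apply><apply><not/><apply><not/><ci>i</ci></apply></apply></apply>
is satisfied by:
  {i: True, g: False}
  {g: False, i: False}
  {g: True, i: True}


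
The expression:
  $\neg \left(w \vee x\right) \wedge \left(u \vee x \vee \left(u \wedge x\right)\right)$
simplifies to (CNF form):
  $u \wedge \neg w \wedge \neg x$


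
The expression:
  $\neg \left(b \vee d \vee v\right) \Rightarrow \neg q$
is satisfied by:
  {b: True, d: True, v: True, q: False}
  {b: True, d: True, v: False, q: False}
  {b: True, v: True, d: False, q: False}
  {b: True, v: False, d: False, q: False}
  {d: True, v: True, b: False, q: False}
  {d: True, v: False, b: False, q: False}
  {v: True, b: False, d: False, q: False}
  {v: False, b: False, d: False, q: False}
  {q: True, b: True, d: True, v: True}
  {q: True, b: True, d: True, v: False}
  {q: True, b: True, v: True, d: False}
  {q: True, b: True, v: False, d: False}
  {q: True, d: True, v: True, b: False}
  {q: True, d: True, v: False, b: False}
  {q: True, v: True, d: False, b: False}


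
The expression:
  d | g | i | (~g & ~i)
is always true.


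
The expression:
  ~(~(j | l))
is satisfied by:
  {l: True, j: True}
  {l: True, j: False}
  {j: True, l: False}


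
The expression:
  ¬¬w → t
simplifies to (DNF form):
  t ∨ ¬w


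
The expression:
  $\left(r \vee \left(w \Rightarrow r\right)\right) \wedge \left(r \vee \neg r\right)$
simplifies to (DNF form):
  $r \vee \neg w$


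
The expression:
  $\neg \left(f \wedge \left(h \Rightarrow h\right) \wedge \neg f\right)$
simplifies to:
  $\text{True}$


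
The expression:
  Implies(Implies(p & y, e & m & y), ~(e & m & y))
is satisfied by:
  {m: False, y: False, e: False}
  {e: True, m: False, y: False}
  {y: True, m: False, e: False}
  {e: True, y: True, m: False}
  {m: True, e: False, y: False}
  {e: True, m: True, y: False}
  {y: True, m: True, e: False}


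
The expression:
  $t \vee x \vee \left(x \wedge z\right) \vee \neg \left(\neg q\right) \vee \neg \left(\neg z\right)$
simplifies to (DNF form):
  $q \vee t \vee x \vee z$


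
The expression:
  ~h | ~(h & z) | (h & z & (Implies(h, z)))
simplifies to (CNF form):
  True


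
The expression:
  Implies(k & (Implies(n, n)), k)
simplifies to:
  True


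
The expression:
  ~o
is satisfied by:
  {o: False}


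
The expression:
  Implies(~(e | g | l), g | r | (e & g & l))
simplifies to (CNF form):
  e | g | l | r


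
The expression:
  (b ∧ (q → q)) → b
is always true.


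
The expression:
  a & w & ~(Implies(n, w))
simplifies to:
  False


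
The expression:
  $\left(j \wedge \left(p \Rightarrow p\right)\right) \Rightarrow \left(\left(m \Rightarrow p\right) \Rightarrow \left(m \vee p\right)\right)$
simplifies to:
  $m \vee p \vee \neg j$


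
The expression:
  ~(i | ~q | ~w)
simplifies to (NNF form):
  q & w & ~i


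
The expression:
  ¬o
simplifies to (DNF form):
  ¬o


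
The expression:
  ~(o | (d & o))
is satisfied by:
  {o: False}


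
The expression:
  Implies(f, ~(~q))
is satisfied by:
  {q: True, f: False}
  {f: False, q: False}
  {f: True, q: True}


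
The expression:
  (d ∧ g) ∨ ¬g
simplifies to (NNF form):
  d ∨ ¬g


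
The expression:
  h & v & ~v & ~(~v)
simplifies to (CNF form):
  False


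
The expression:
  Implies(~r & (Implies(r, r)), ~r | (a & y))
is always true.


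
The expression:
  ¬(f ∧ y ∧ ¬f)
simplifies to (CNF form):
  True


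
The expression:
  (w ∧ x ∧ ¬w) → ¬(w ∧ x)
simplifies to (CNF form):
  True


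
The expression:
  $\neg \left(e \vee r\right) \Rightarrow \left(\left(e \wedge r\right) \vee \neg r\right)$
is always true.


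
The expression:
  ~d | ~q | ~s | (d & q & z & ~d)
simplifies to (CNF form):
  ~d | ~q | ~s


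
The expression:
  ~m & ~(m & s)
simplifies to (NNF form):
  ~m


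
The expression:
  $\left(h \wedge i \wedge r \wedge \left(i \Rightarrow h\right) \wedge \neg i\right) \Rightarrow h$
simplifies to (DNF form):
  $\text{True}$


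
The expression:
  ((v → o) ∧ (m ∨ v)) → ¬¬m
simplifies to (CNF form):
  m ∨ ¬o ∨ ¬v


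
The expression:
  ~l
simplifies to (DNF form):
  ~l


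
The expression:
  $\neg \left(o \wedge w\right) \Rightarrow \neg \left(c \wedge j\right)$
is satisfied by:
  {o: True, w: True, c: False, j: False}
  {o: True, w: False, c: False, j: False}
  {w: True, o: False, c: False, j: False}
  {o: False, w: False, c: False, j: False}
  {j: True, o: True, w: True, c: False}
  {j: True, o: True, w: False, c: False}
  {j: True, w: True, o: False, c: False}
  {j: True, w: False, o: False, c: False}
  {o: True, c: True, w: True, j: False}
  {o: True, c: True, w: False, j: False}
  {c: True, w: True, o: False, j: False}
  {c: True, o: False, w: False, j: False}
  {j: True, o: True, c: True, w: True}


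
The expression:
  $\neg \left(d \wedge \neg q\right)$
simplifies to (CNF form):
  $q \vee \neg d$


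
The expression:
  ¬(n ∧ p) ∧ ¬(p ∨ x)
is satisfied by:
  {x: False, p: False}


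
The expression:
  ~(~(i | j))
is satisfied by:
  {i: True, j: True}
  {i: True, j: False}
  {j: True, i: False}


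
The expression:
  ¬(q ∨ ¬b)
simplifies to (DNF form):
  b ∧ ¬q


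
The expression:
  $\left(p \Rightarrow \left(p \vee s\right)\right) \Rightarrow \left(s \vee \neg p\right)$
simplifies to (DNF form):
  $s \vee \neg p$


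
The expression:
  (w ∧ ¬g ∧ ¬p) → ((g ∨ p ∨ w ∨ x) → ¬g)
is always true.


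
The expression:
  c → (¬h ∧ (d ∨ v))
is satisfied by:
  {d: True, v: True, h: False, c: False}
  {d: True, v: False, h: False, c: False}
  {v: True, d: False, h: False, c: False}
  {d: False, v: False, h: False, c: False}
  {d: True, h: True, v: True, c: False}
  {d: True, h: True, v: False, c: False}
  {h: True, v: True, d: False, c: False}
  {h: True, d: False, v: False, c: False}
  {d: True, c: True, v: True, h: False}
  {d: True, c: True, v: False, h: False}
  {c: True, v: True, h: False, d: False}


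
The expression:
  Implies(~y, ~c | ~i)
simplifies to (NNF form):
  y | ~c | ~i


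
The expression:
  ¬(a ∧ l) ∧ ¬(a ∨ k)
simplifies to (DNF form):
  ¬a ∧ ¬k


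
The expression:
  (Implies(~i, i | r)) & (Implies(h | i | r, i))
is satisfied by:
  {i: True}


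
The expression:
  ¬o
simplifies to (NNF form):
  ¬o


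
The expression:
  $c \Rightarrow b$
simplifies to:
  $b \vee \neg c$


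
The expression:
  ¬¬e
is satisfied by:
  {e: True}


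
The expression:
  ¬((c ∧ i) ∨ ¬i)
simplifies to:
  i ∧ ¬c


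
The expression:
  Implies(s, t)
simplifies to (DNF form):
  t | ~s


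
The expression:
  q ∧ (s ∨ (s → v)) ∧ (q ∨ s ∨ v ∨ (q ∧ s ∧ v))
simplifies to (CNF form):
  q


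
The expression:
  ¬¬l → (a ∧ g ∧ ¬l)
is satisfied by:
  {l: False}


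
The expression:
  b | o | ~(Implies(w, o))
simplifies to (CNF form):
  b | o | w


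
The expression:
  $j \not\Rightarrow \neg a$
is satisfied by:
  {a: True, j: True}


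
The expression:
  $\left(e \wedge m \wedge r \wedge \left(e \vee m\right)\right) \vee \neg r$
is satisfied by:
  {m: True, e: True, r: False}
  {m: True, e: False, r: False}
  {e: True, m: False, r: False}
  {m: False, e: False, r: False}
  {r: True, m: True, e: True}


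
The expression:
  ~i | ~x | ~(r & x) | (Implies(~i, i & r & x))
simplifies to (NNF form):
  True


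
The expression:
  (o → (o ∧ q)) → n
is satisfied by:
  {n: True, o: True, q: False}
  {n: True, o: False, q: False}
  {n: True, q: True, o: True}
  {n: True, q: True, o: False}
  {o: True, q: False, n: False}


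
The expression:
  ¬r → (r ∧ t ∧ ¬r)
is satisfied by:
  {r: True}


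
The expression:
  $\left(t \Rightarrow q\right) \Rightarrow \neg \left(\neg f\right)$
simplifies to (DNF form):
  $f \vee \left(t \wedge \neg q\right)$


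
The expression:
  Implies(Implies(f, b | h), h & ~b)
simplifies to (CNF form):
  ~b & (f | h)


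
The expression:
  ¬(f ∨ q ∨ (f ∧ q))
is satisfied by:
  {q: False, f: False}


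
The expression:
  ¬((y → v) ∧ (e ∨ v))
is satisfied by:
  {y: True, e: False, v: False}
  {e: False, v: False, y: False}
  {y: True, e: True, v: False}


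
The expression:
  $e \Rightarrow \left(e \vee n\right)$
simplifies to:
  $\text{True}$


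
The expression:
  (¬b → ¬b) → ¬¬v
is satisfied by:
  {v: True}


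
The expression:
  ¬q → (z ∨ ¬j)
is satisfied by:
  {q: True, z: True, j: False}
  {q: True, z: False, j: False}
  {z: True, q: False, j: False}
  {q: False, z: False, j: False}
  {j: True, q: True, z: True}
  {j: True, q: True, z: False}
  {j: True, z: True, q: False}


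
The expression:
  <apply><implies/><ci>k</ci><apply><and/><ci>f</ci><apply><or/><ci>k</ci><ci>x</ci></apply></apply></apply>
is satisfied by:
  {f: True, k: False}
  {k: False, f: False}
  {k: True, f: True}


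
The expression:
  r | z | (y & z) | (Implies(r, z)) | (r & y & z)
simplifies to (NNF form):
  True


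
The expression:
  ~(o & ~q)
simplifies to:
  q | ~o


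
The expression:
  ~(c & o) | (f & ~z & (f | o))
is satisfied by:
  {f: True, z: False, c: False, o: False}
  {o: False, z: False, f: False, c: False}
  {f: True, z: True, o: False, c: False}
  {z: True, o: False, f: False, c: False}
  {o: True, f: True, z: False, c: False}
  {o: True, z: False, f: False, c: False}
  {o: True, f: True, z: True, c: False}
  {o: True, z: True, f: False, c: False}
  {c: True, f: True, o: False, z: False}
  {c: True, o: False, z: False, f: False}
  {c: True, f: True, z: True, o: False}
  {c: True, z: True, o: False, f: False}
  {c: True, f: True, o: True, z: False}


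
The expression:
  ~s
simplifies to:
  ~s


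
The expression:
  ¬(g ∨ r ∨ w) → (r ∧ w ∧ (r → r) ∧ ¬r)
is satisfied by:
  {r: True, g: True, w: True}
  {r: True, g: True, w: False}
  {r: True, w: True, g: False}
  {r: True, w: False, g: False}
  {g: True, w: True, r: False}
  {g: True, w: False, r: False}
  {w: True, g: False, r: False}


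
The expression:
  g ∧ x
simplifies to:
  g ∧ x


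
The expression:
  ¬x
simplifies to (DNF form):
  ¬x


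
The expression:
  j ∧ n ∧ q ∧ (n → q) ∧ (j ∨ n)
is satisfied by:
  {j: True, q: True, n: True}


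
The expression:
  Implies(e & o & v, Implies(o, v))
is always true.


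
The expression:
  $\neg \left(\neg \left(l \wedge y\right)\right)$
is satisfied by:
  {y: True, l: True}


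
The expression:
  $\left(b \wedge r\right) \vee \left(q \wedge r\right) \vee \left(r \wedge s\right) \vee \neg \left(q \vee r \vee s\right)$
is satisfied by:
  {r: True, q: True, s: True, b: True}
  {r: True, q: True, s: True, b: False}
  {r: True, q: True, b: True, s: False}
  {r: True, q: True, b: False, s: False}
  {r: True, s: True, b: True, q: False}
  {r: True, s: True, b: False, q: False}
  {r: True, s: False, b: True, q: False}
  {b: True, r: False, s: False, q: False}
  {r: False, b: False, s: False, q: False}


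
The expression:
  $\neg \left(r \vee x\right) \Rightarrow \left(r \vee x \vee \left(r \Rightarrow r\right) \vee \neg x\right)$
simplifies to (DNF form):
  $\text{True}$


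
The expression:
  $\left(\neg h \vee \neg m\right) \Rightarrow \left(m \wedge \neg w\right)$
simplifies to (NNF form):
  $m \wedge \left(h \vee \neg w\right)$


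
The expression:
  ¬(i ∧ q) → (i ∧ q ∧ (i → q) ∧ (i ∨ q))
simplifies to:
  i ∧ q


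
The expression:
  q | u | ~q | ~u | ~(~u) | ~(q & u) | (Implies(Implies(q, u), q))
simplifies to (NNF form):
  True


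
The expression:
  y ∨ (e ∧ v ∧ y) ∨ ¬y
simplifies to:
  True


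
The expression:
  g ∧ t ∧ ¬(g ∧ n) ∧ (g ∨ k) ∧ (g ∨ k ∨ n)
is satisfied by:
  {t: True, g: True, n: False}


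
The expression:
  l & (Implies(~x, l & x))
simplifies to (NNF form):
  l & x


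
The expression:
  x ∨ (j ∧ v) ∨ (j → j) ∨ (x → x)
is always true.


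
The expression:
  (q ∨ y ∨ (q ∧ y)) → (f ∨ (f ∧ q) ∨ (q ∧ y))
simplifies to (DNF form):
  f ∨ (q ∧ y) ∨ (¬q ∧ ¬y)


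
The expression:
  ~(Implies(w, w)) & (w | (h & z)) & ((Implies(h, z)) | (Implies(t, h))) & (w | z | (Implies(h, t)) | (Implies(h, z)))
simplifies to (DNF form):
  False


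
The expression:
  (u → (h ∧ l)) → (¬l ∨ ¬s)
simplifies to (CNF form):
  (u ∨ ¬l ∨ ¬s) ∧ (¬h ∨ ¬l ∨ ¬s)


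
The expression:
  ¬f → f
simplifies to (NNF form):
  f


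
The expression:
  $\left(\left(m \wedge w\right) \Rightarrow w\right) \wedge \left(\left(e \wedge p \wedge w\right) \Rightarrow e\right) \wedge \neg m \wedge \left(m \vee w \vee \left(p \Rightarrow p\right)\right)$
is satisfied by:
  {m: False}


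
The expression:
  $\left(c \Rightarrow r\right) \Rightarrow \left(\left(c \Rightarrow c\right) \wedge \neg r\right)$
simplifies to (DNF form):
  $\neg r$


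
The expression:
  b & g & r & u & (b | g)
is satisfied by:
  {r: True, u: True, b: True, g: True}


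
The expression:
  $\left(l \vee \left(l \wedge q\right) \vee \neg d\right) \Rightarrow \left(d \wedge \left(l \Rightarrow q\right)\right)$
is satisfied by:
  {q: True, d: True, l: False}
  {d: True, l: False, q: False}
  {q: True, l: True, d: True}


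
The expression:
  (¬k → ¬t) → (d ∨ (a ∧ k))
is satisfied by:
  {a: True, d: True, t: True, k: False}
  {a: True, d: True, t: False, k: False}
  {d: True, t: True, k: False, a: False}
  {d: True, t: False, k: False, a: False}
  {a: True, d: True, k: True, t: True}
  {a: True, d: True, k: True, t: False}
  {d: True, k: True, t: True, a: False}
  {d: True, k: True, t: False, a: False}
  {a: True, k: False, t: True, d: False}
  {t: True, d: False, k: False, a: False}
  {a: True, k: True, t: True, d: False}
  {a: True, k: True, d: False, t: False}


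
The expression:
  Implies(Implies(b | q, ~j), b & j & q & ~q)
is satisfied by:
  {j: True, b: True, q: True}
  {j: True, b: True, q: False}
  {j: True, q: True, b: False}


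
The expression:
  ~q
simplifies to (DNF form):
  ~q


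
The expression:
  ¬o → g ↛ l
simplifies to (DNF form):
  o ∨ (g ∧ ¬l)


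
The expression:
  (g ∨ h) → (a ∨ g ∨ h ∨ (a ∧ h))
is always true.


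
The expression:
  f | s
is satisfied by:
  {s: True, f: True}
  {s: True, f: False}
  {f: True, s: False}


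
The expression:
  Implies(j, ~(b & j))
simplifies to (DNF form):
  ~b | ~j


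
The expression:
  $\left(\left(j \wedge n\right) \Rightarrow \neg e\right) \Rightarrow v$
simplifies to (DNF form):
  $v \vee \left(e \wedge j \wedge n\right)$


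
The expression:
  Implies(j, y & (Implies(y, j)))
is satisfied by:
  {y: True, j: False}
  {j: False, y: False}
  {j: True, y: True}


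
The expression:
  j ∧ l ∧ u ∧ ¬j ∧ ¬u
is never true.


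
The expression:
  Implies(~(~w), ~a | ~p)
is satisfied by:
  {p: False, a: False, w: False}
  {w: True, p: False, a: False}
  {a: True, p: False, w: False}
  {w: True, a: True, p: False}
  {p: True, w: False, a: False}
  {w: True, p: True, a: False}
  {a: True, p: True, w: False}


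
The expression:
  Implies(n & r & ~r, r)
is always true.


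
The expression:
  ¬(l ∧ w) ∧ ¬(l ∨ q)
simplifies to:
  ¬l ∧ ¬q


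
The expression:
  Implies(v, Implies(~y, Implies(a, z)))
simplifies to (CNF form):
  y | z | ~a | ~v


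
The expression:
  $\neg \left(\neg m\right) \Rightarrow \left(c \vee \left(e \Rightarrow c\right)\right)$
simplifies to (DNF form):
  $c \vee \neg e \vee \neg m$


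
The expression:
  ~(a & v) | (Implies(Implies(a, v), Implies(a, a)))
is always true.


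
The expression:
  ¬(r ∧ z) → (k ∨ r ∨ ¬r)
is always true.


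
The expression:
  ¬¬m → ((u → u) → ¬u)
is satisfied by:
  {u: False, m: False}
  {m: True, u: False}
  {u: True, m: False}


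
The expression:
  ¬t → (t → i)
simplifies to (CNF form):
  True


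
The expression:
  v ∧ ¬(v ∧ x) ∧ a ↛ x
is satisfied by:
  {a: True, v: True, x: False}


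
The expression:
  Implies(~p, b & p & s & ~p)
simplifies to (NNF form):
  p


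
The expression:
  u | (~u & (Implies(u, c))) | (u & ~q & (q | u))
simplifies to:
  True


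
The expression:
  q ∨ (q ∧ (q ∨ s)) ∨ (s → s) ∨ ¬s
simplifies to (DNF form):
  True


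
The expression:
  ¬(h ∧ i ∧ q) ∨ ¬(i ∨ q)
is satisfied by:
  {h: False, q: False, i: False}
  {i: True, h: False, q: False}
  {q: True, h: False, i: False}
  {i: True, q: True, h: False}
  {h: True, i: False, q: False}
  {i: True, h: True, q: False}
  {q: True, h: True, i: False}


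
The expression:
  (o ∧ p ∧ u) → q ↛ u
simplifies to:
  ¬o ∨ ¬p ∨ ¬u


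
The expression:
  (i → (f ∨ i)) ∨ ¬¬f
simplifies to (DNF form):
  True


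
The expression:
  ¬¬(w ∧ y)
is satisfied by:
  {w: True, y: True}


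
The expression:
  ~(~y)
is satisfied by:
  {y: True}


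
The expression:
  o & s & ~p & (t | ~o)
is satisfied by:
  {t: True, o: True, s: True, p: False}


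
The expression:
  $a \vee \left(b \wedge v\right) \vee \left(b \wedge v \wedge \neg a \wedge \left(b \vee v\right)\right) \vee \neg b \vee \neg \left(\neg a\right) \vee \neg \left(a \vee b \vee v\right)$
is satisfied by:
  {a: True, v: True, b: False}
  {a: True, v: False, b: False}
  {v: True, a: False, b: False}
  {a: False, v: False, b: False}
  {a: True, b: True, v: True}
  {a: True, b: True, v: False}
  {b: True, v: True, a: False}


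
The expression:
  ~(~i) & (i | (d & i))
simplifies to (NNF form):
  i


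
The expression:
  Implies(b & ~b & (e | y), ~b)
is always true.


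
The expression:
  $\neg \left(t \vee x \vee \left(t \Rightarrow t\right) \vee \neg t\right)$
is never true.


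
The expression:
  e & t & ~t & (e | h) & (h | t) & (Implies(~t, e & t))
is never true.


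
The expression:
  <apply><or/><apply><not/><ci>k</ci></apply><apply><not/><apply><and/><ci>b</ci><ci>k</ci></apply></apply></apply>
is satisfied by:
  {k: False, b: False}
  {b: True, k: False}
  {k: True, b: False}


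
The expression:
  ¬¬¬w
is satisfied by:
  {w: False}


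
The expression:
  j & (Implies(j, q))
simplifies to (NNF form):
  j & q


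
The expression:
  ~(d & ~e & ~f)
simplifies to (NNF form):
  e | f | ~d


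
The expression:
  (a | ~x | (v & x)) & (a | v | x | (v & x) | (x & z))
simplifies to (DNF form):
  a | v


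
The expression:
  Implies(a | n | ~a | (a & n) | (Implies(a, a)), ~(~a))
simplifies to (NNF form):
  a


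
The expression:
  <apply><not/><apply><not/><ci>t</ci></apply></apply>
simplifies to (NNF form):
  <ci>t</ci>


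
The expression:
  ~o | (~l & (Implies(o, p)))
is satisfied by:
  {p: True, l: False, o: False}
  {l: False, o: False, p: False}
  {p: True, l: True, o: False}
  {l: True, p: False, o: False}
  {o: True, p: True, l: False}


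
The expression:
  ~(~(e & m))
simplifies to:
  e & m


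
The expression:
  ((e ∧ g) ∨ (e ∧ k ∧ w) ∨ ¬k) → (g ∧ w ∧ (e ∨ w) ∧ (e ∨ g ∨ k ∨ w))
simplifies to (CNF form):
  (g ∨ k) ∧ (k ∨ w) ∧ (g ∨ k ∨ ¬e) ∧ (g ∨ k ∨ ¬g) ∧ (g ∨ k ∨ ¬w) ∧ (g ∨ ¬e ∨ ¬g) ∧ (g ∨ ¬e ∨ ¬w) ∧ (k ∨ w ∨ ¬e) ∧ (k ∨ w ∨ ¬g) ∧ (k ∨ w ∨ ¬w) ∧ (w ∨ ¬e ∨ ¬g) ∧ (w ∨ ¬e ∨ ¬w)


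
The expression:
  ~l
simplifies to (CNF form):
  ~l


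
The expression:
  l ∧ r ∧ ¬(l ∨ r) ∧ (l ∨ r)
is never true.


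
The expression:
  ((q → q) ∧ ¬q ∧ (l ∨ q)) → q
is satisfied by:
  {q: True, l: False}
  {l: False, q: False}
  {l: True, q: True}


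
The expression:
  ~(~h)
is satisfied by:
  {h: True}


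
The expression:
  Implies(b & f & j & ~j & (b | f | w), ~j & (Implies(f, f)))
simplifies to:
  True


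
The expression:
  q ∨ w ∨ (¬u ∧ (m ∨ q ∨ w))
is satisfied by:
  {q: True, m: True, w: True, u: False}
  {q: True, w: True, u: False, m: False}
  {q: True, m: True, w: True, u: True}
  {q: True, w: True, u: True, m: False}
  {q: True, m: True, u: False, w: False}
  {q: True, u: False, w: False, m: False}
  {q: True, m: True, u: True, w: False}
  {q: True, u: True, w: False, m: False}
  {m: True, w: True, u: False, q: False}
  {w: True, m: False, u: False, q: False}
  {m: True, w: True, u: True, q: False}
  {w: True, u: True, m: False, q: False}
  {m: True, u: False, w: False, q: False}
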